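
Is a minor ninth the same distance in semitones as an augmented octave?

Both span 13 semitones: a minor ninth and an augmented octave are the same chromatic distance.

Yes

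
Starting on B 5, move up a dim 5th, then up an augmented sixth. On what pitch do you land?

D sharp 7

Up a diminished fifth from B5: F6 (6 semitones up).
F6 up an augmented sixth → D#7 (10 semitones).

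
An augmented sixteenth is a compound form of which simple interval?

augmented second

Subtracting seven from the interval number removes an octave: 16 − 14 = 2.
Quality carries through unchanged, so the simple form is an augmented second.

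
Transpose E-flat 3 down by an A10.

Counting three letter names plus an octave down from E lands on C.
Moving 17 semitones down from Eb3 (the size of an augmented tenth) reaches Cbb2.

C-double-flat 2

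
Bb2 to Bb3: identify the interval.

P8

B to B is the same letter name, plus an octave: an octave.
The perfect octave spans 12 semitones, and Bb2 to Bb3 is exactly 12 semitones — so this is a perfect octave.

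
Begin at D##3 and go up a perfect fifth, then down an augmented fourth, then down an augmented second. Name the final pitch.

D##3 up a perfect fifth → A##3 (7 semitones).
An augmented fourth down from A##3 is E#3.
Down an augmented second from E#3: D3 (3 semitones down).

D3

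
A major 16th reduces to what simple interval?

major 2nd

Take out 2 octaves (14 from the number): 16 − 14 = 2.
Quality carries through unchanged, so the simple form is a major second.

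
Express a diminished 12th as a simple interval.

d5

Each octave removed subtracts seven from the number: 12 − 7 = 5.
So a diminished twelfth is an octave plus a diminished fifth. The quality is unchanged.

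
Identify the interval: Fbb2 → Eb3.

F to E spans seven letter names (F-G-A-B-C-D-E) — that makes it a seventh of some quality.
A major seventh would be 11 semitones; Fbb2 to Eb3 is 12, one semitone wider, so the interval is augmented.

augmented seventh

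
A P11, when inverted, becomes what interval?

First reduce the compound perfect eleventh to its simple form, a perfect fourth.
The rule of nine gives the new number: 9 − 4 = 5, so a fourth becomes a fifth.
And perfect stays perfect under inversion, so we get a perfect fifth.

perfect fifth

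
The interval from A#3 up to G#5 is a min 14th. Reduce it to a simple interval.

Subtracting seven from the interval number removes an octave: 14 − 7 = 7.
That makes a minor fourteenth a compound minor seventh — an octave plus a minor seventh.

m7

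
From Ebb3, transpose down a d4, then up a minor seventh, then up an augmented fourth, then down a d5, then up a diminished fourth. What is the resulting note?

A diminished fourth down from Ebb3 is Bb2.
Bb2 up a minor seventh → Ab3 (10 semitones).
Ab3 up an augmented fourth → D4 (6 semitones).
A diminished fifth down from D4 is G#3.
G#3 up a diminished fourth → C4 (4 semitones).

C4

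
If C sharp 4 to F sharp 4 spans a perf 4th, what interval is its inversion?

perfect 5th

The rule of nine gives the new number: 9 − 4 = 5, so a fourth becomes a fifth.
Quality inverts too: perfect stays perfect. That makes the inversion a perfect fifth.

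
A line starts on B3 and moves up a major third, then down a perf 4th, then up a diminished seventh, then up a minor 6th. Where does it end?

B3 up a major third → D#4 (4 semitones).
D#4 down a perfect fourth → A#3 (5 semitones).
A diminished seventh up from A#3 is G4.
Up a minor sixth from G4: Eb5 (8 semitones up).

Eb5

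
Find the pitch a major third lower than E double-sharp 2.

C double-sharp 2

Counting three letter names down from E lands on C.
A major third is 4 semitones; 4 semitones down from E##2 gives C##2.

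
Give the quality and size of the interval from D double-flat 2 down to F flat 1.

Descending from Dbb2 to Fb1 is the same interval as ascending Fb1 to Dbb2.
F to D spans six letter names (F-G-A-B-C-D): a sixth.
Fb1 to Dbb2 is 8 semitones, a half step short of the major sixth (9), so this is minor.

minor sixth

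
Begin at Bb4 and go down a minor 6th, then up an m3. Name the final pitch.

F4

Down a minor sixth from Bb4: D4 (8 semitones down).
Up a minor third from D4: F4 (3 semitones up).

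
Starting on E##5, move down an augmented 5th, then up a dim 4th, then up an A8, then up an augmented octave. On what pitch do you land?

D##7

E##5 down an augmented fifth → A#4 (8 semitones).
Up a diminished fourth from A#4: D5 (4 semitones up).
An augmented octave up from D5 is D#6.
An augmented octave up from D#6 is D##7.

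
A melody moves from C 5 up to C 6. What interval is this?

C to C is the same letter name, plus an octave, so the interval is some kind of octave.
Counting semitones, C5→C6 is 12, which is the perfect octave.

P8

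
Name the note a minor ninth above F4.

The ninth's letter: F up two letter names plus an octave → G.
A minor ninth spans 13 semitones, so from F4 the target pitch is Gb5.

Gb5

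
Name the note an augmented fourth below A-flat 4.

E-double-flat 4

The fourth takes the letter from A down to E.
Moving 6 semitones down from Ab4 (the size of an augmented fourth) reaches Ebb4.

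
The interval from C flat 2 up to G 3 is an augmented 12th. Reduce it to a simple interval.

Subtracting seven from the interval number removes an octave: 12 − 7 = 5.
Quality carries through unchanged, so the simple form is an augmented fifth.

augmented fifth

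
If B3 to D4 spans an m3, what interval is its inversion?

major sixth

Interval numbers invert to sum to nine: 3 + 6 = 9, so a third inverts to a sixth.
The quality also flips — minor becomes major — giving a major sixth.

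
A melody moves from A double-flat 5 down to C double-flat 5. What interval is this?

Descending from Abb5 to Cbb5 is the same interval as ascending Cbb5 to Abb5.
C to A spans six letter names (C-D-E-F-G-A), so the interval is some kind of sixth.
Cbb5 to Abb5 is 9 semitones, matching the major sixth exactly, so the quality is major.

major sixth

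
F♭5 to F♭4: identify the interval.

Descending from Fb5 to Fb4 is the same interval as ascending Fb4 to Fb5.
F to F is the same letter name, plus an octave, so the interval is some kind of octave.
Fb4 to Fb5 is 12 semitones, matching the perfect octave exactly, so the quality is perfect.

perfect octave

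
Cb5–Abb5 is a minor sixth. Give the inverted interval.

Inverted interval numbers add to nine, so a sixth pairs with a third (6 + 3 = 9).
Quality inverts too: minor becomes major. That makes the inversion a major third.

major third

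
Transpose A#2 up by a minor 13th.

The thirteenth's letter: A up six letter names plus an octave → F.
A minor thirteenth is 20 semitones; 20 semitones up from A#2 gives F#4.

F#4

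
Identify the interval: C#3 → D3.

C to D spans two letter names (C-D), so the interval is some kind of second.
C#3 to D3 is 1 semitone, a half step short of the major second (2), so this is minor.

minor second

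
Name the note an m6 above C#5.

A5

Counting six letter names up from C lands on A.
A minor sixth spans 8 semitones, so from C#5 the target pitch is A5.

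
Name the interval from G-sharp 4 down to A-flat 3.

Descending from G#4 to Ab3 is the same interval as ascending Ab3 to G#4.
A to G spans seven letter names (A-B-C-D-E-F-G), so the interval is some kind of seventh.
Ab3 to G#4 spans 12 semitones — one semitone wider than the major seventh (11) — giving an augmented seventh.

augmented seventh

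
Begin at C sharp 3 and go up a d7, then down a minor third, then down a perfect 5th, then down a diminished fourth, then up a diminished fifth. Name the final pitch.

C#3 up a diminished seventh → Bb3 (9 semitones).
Down a minor third from Bb3: G3 (3 semitones down).
G3 down a perfect fifth → C3 (7 semitones).
C3 down a diminished fourth → G#2 (4 semitones).
G#2 up a diminished fifth → D3 (6 semitones).

D 3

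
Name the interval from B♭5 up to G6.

major sixth

B to G spans six letter names (B-C-D-E-F-G), so the interval is some kind of sixth.
The major sixth spans 9 semitones, and Bb5 to G6 is exactly 9 semitones — so this is a major sixth.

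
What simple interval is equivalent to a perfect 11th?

Subtracting seven from the interval number removes an octave: 11 − 7 = 4.
That makes a perfect eleventh a compound perfect fourth — an octave plus a perfect fourth.

perfect fourth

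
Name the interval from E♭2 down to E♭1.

perfect 8th

Descending from Eb2 to Eb1 is the same interval as ascending Eb1 to Eb2.
E to E is the same letter name, plus an octave: an octave.
Eb1 to Eb2 is 12 semitones, matching the perfect octave exactly, so the quality is perfect.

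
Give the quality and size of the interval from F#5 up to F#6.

P8

F to F is the same letter name, plus an octave: an octave.
Counting semitones, F#5→F#6 is 12, which is the perfect octave.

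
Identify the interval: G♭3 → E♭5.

G to E spans six letter names (G-A-B-C-D-E), plus an octave: a thirteenth.
Counting semitones, Gb3→Eb5 is 21, which is the major thirteenth.
(Equivalently, a compound major sixth: a major sixth plus an octave.)

major thirteenth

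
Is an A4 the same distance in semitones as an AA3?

An augmented fourth = 6 semitones = a doubly augmented third; enharmonically equal.

Yes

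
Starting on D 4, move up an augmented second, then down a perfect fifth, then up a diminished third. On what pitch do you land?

C 4

An augmented second up from D4 is E#4.
E#4 down a perfect fifth → A#3 (7 semitones).
A diminished third up from A#3 is C4.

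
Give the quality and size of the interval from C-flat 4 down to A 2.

Descending from Cb4 to A2 is the same interval as ascending A2 to Cb4.
A to C spans three letter names (A-B-C), plus an octave — that makes it a tenth of some quality.
A2 to Cb4 spans 14 semitones — two semitones narrower than the major tenth (16) — giving a diminished tenth.
(Equivalently, a compound diminished third: a diminished third plus an octave.)

diminished tenth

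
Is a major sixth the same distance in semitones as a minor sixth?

No

A major sixth spans 9 semitones; a minor sixth spans 8 semitones. They differ by 1.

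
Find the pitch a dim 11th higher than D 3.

G-flat 4

The eleventh's letter: D up four letter names plus an octave → G.
Moving 16 semitones up from D3 (the size of a diminished eleventh) reaches Gb4.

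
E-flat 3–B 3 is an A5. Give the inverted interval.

Inverted interval numbers add to nine, so a fifth pairs with a fourth (5 + 4 = 9).
The quality also flips — augmented becomes diminished — giving a diminished fourth.

diminished fourth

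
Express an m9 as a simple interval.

Subtracting seven from the interval number removes an octave: 9 − 7 = 2.
So a minor ninth is an octave plus a minor second. The quality is unchanged.

minor 2nd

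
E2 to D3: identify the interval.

minor seventh

E to D spans seven letter names (E-F-G-A-B-C-D): a seventh.
A major seventh would be 11 semitones, but E2 to D3 is 10 — one semitone narrower, making it a minor seventh.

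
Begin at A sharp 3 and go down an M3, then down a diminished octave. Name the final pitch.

F double-sharp 2

A#3 down a major third → F#3 (4 semitones).
F#3 down a diminished octave → F##2 (11 semitones).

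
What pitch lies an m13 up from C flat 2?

Counting six letter names plus an octave up from C lands on A.
Moving 20 semitones up from Cb2 (the size of a minor thirteenth) reaches Abb3.

A double-flat 3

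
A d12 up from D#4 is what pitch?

A5

Five letters up from D (plus an octave) reaches A.
A diminished twelfth is 18 semitones; 18 semitones up from D#4 gives A5.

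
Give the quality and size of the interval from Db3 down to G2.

Descending from Db3 to G2 is the same interval as ascending G2 to Db3.
G to D spans five letter names (G-A-B-C-D) — that makes it a fifth of some quality.
The perfect fifth is 7 semitones; here we have 6, one semitone narrower: diminished.

d5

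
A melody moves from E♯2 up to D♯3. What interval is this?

E to D spans seven letter names (E-F-G-A-B-C-D), so the interval is some kind of seventh.
E#2 to D#3 is 10 semitones, a half step short of the major seventh (11), so this is minor.

minor 7th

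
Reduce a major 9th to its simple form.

major second

Subtracting seven from the interval number removes an octave: 9 − 7 = 2.
So a major ninth is an octave plus a major second. The quality is unchanged.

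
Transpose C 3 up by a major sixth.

A 3

The sixth takes the letter from C up to A.
Moving 9 semitones up from C3 (the size of a major sixth) reaches A3.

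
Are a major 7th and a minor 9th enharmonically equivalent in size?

No

11 semitones (major seventh) vs 13 semitones (minor ninth): not equal.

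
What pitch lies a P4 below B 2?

Counting four letter names down from B lands on F.
A perfect fourth spans 5 semitones, so from B2 the target pitch is F#2.

F-sharp 2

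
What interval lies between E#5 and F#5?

E to F spans two letter names (E-F) — that makes it a second of some quality.
At 1 semitone, E#5→F#5 falls one short of a major second: minor.

minor 2nd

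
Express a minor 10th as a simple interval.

Each octave removed subtracts seven from the number: 10 − 7 = 3.
That makes a minor tenth a compound minor third — an octave plus a minor third.

m3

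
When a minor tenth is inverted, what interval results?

First reduce the compound minor tenth to its simple form, a minor third.
Inverted interval numbers add to nine, so a third pairs with a sixth (3 + 6 = 9).
And minor becomes major under inversion, so we get a major sixth.

M6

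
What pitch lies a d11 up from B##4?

E#6

Counting four letter names plus an octave up from B lands on E.
Moving 16 semitones up from B##4 (the size of a diminished eleventh) reaches E#6.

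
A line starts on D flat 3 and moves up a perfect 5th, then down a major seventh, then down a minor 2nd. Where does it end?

A flat 2

A perfect fifth up from Db3 is Ab3.
A major seventh down from Ab3 is Bbb2.
Down a minor second from Bbb2: Ab2 (1 semitone down).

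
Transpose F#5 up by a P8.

F#6

The letter stays F (same as the start), shifted an octave up.
A perfect octave spans 12 semitones, so from F#5 the target pitch is F#6.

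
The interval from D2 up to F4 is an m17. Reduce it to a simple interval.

Each octave removed subtracts seven from the number: 17 − 14 = 3.
So a minor seventeenth is 2 octaves plus a minor third. The quality is unchanged.

m3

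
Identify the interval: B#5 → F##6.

B to F spans five letter names (B-C-D-E-F), so the interval is some kind of fifth.
The perfect fifth spans 7 semitones, and B#5 to F##6 is exactly 7 semitones — so this is a perfect fifth.

P5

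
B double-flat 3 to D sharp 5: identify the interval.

B to D spans three letter names (B-C-D), plus an octave — that makes it a tenth of some quality.
The major tenth is 16 semitones; here we have 18, two semitones wider: doubly augmented.
(Equivalently, a compound doubly augmented third: a doubly augmented third plus an octave.)

doubly augmented tenth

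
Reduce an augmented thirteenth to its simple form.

Each octave removed subtracts seven from the number: 13 − 7 = 6.
So an augmented thirteenth is an octave plus an augmented sixth. The quality is unchanged.

A6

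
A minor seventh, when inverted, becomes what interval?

major 2nd

Interval numbers invert to sum to nine: 7 + 2 = 9, so a seventh inverts to a second.
The quality also flips — minor becomes major — giving a major second.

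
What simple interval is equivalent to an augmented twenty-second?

augmented octave

Take out 2 octaves (14 from the number): 22 − 14 = 8.
That makes an augmented twenty-second a compound augmented octave — 2 octaves plus an augmented octave.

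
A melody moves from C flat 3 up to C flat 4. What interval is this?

C to C is the same letter name, plus an octave: an octave.
Cb3 to Cb4 is 12 semitones, matching the perfect octave exactly, so the quality is perfect.

perfect octave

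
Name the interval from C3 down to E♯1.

diminished thirteenth

Descending from C3 to E#1 is the same interval as ascending E#1 to C3.
E to C spans six letter names (E-F-G-A-B-C), plus an octave: a thirteenth.
E#1 to C3 spans 19 semitones — two semitones narrower than the major thirteenth (21) — giving a diminished thirteenth.
(Equivalently, a compound diminished sixth: a diminished sixth plus an octave.)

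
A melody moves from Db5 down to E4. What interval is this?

Descending from Db5 to E4 is the same interval as ascending E4 to Db5.
E to D spans seven letter names (E-F-G-A-B-C-D): a seventh.
E4 to Db5 spans 9 semitones — two semitones narrower than the major seventh (11) — giving a diminished seventh.

diminished 7th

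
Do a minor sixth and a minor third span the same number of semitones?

8 semitones (minor sixth) vs 3 semitones (minor third): not equal.

No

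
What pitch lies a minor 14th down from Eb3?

The fourteenth's letter: E down seven letter names plus an octave → F.
A minor fourteenth spans 22 semitones, so from Eb3 the target pitch is F1.

F1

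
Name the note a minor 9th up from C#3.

D4

The ninth's letter: C up two letter names plus an octave → D.
Moving 13 semitones up from C#3 (the size of a minor ninth) reaches D4.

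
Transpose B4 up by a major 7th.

A#5

Counting seven letter names up from B lands on A.
A major seventh is 11 semitones; 11 semitones up from B4 gives A#5.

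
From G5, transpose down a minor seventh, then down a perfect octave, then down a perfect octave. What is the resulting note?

G5 down a minor seventh → A4 (10 semitones).
Down a perfect octave from A4: A3 (12 semitones down).
A perfect octave down from A3 is A2.

A2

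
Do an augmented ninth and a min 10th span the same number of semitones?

An augmented ninth spans 15 semitones, and a minor tenth also spans 15 semitones — they're enharmonic.

Yes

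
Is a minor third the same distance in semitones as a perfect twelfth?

A minor third spans 3 semitones; a perfect twelfth spans 19 semitones. They differ by 16.

No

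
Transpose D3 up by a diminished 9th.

Ebb4

Two letters up from D (plus an octave) reaches E.
Moving 12 semitones up from D3 (the size of a diminished ninth) reaches Ebb4.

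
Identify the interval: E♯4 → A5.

d11

E to A spans four letter names (E-F-G-A), plus an octave — that makes it an eleventh of some quality.
E#4 to A5 spans 16 semitones — one semitone narrower than the perfect eleventh (17) — giving a diminished eleventh.
(Equivalently, a compound diminished fourth: a diminished fourth plus an octave.)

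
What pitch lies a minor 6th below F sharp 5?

A sharp 4

Six letter names down from F: A.
Moving 8 semitones down from F#5 (the size of a minor sixth) reaches A#4.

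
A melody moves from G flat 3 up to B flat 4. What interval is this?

M10

G to B spans three letter names (G-A-B), plus an octave: a tenth.
The major tenth spans 16 semitones, and Gb3 to Bb4 is exactly 16 semitones — so this is a major tenth.
(Equivalently, a compound major third: a major third plus an octave.)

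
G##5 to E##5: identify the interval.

minor 3rd

Descending from G##5 to E##5 is the same interval as ascending E##5 to G##5.
E to G spans three letter names (E-F-G): a third.
E##5 to G##5 is 3 semitones, a half step short of the major third (4), so this is minor.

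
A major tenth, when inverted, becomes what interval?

m6

First reduce the compound major tenth to its simple form, a major third.
Interval numbers invert to sum to nine: 3 + 6 = 9, so a third inverts to a sixth.
And major becomes minor under inversion, so we get a minor sixth.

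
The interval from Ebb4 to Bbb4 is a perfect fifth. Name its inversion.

The rule of nine gives the new number: 9 − 5 = 4, so a fifth becomes a fourth.
And perfect stays perfect under inversion, so we get a perfect fourth.

perfect 4th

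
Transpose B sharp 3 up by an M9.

C double-sharp 5

Two letters up from B (plus an octave) reaches C.
Moving 14 semitones up from B#3 (the size of a major ninth) reaches C##5.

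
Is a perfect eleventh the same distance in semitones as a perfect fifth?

17 semitones (perfect eleventh) vs 7 semitones (perfect fifth): not equal.

No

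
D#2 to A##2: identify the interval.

augmented 5th

D to A spans five letter names (D-E-F-G-A): a fifth.
The perfect fifth is 7 semitones; here we have 8, one semitone wider: augmented.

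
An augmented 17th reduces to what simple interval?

Subtracting seven from the interval number removes an octave: 17 − 14 = 3.
Quality carries through unchanged, so the simple form is an augmented third.

augmented third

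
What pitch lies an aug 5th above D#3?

Counting five letter names up from D lands on A.
Moving 8 semitones up from D#3 (the size of an augmented fifth) reaches A##3.

A##3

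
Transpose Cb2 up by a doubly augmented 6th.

A#2

Six letter names up from C: A.
A doubly augmented sixth spans 11 semitones, so from Cb2 the target pitch is A#2.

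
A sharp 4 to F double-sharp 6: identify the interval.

major thirteenth

A to F spans six letter names (A-B-C-D-E-F), plus an octave: a thirteenth.
Counting semitones, A#4→F##6 is 21, which is the major thirteenth.
(Equivalently, a compound major sixth: a major sixth plus an octave.)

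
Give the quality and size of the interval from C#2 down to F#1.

Descending from C#2 to F#1 is the same interval as ascending F#1 to C#2.
F to C spans five letter names (F-G-A-B-C), so the interval is some kind of fifth.
Counting semitones, F#1→C#2 is 7, which is the perfect fifth.

perfect 5th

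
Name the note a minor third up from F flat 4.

Three letter names up from F: A.
A minor third is 3 semitones; 3 semitones up from Fb4 gives Abb4.

A double-flat 4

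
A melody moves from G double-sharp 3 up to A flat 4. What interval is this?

dd9

G to A spans two letter names (G-A), plus an octave: a ninth.
A major ninth would be 14 semitones; G##3 to Ab4 is 11, three semitones narrower, so the interval is doubly diminished.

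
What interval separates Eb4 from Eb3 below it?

Descending from Eb4 to Eb3 is the same interval as ascending Eb3 to Eb4.
E to E is the same letter name, plus an octave, so the interval is some kind of octave.
The perfect octave spans 12 semitones, and Eb3 to Eb4 is exactly 12 semitones — so this is a perfect octave.

P8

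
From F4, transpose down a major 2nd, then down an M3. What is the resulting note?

F4 down a major second → Eb4 (2 semitones).
Eb4 down a major third → Cb4 (4 semitones).

Cb4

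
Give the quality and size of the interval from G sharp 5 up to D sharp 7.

G to D spans five letter names (G-A-B-C-D), plus an octave: a twelfth.
G#5 to D#7 is 19 semitones, matching the perfect twelfth exactly, so the quality is perfect.
(Equivalently, a compound perfect fifth: a perfect fifth plus an octave.)

perfect twelfth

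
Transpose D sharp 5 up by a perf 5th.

Five letter names up from D: A.
Moving 7 semitones up from D#5 (the size of a perfect fifth) reaches A#5.

A sharp 5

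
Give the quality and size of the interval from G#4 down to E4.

M3

Descending from G#4 to E4 is the same interval as ascending E4 to G#4.
E to G spans three letter names (E-F-G) — that makes it a third of some quality.
Counting semitones, E4→G#4 is 4, which is the major third.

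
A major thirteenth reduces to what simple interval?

Subtracting seven from the interval number removes an octave: 13 − 7 = 6.
That makes a major thirteenth a compound major sixth — an octave plus a major sixth.

major 6th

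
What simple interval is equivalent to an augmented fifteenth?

Subtracting seven from the interval number removes an octave: 15 − 7 = 8.
Quality carries through unchanged, so the simple form is an augmented octave.

augmented octave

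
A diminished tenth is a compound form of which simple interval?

Subtracting seven from the interval number removes an octave: 10 − 7 = 3.
Quality carries through unchanged, so the simple form is a diminished third.

diminished third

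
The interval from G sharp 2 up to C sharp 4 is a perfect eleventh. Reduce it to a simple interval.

perfect 4th

Subtracting seven from the interval number removes an octave: 11 − 7 = 4.
So a perfect eleventh is an octave plus a perfect fourth. The quality is unchanged.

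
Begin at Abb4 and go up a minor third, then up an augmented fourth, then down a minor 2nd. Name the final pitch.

Abb4 up a minor third → Cbb5 (3 semitones).
Up an augmented fourth from Cbb5: Fb5 (6 semitones up).
Fb5 down a minor second → Eb5 (1 semitone).

Eb5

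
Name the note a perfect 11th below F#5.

C#4

Counting four letter names plus an octave down from F lands on C.
A perfect eleventh spans 17 semitones, so from F#5 the target pitch is C#4.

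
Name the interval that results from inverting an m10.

major sixth

First reduce the compound minor tenth to its simple form, a minor third.
Interval numbers invert to sum to nine: 3 + 6 = 9, so a third inverts to a sixth.
And minor becomes major under inversion, so we get a major sixth.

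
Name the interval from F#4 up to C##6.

augmented twelfth

F to C spans five letter names (F-G-A-B-C), plus an octave, so the interval is some kind of twelfth.
The perfect twelfth is 19 semitones; here we have 20, one semitone wider: augmented.
(Equivalently, a compound augmented fifth: an augmented fifth plus an octave.)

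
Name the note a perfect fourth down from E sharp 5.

Counting four letter names down from E lands on B.
A perfect fourth is 5 semitones; 5 semitones down from E#5 gives B#4.

B sharp 4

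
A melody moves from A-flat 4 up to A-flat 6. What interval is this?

A to A is the same letter name, plus 2 octaves: a fifteenth.
Counting semitones, Ab4→Ab6 is 24, which is the perfect fifteenth.
(Equivalently, a compound perfect octave: a perfect octave plus an octave.)

perfect fifteenth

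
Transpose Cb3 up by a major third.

The third takes the letter from C up to E.
A major third spans 4 semitones, so from Cb3 the target pitch is Eb3.

Eb3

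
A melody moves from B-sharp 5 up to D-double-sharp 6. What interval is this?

B to D spans three letter names (B-C-D) — that makes it a third of some quality.
Counting semitones, B#5→D##6 is 4, which is the major third.

M3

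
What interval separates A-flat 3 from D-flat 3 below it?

Descending from Ab3 to Db3 is the same interval as ascending Db3 to Ab3.
D to A spans five letter names (D-E-F-G-A): a fifth.
Db3 to Ab3 is 7 semitones, matching the perfect fifth exactly, so the quality is perfect.

perfect 5th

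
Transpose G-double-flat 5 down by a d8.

G-flat 4

The letter stays G (same as the start), shifted an octave down.
Moving 11 semitones down from Gbb5 (the size of a diminished octave) reaches Gb4.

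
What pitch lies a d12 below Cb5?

Counting five letter names plus an octave down from C lands on F.
A diminished twelfth is 18 semitones; 18 semitones down from Cb5 gives F3.

F3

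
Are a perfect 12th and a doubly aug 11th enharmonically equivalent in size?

Yes

A perfect twelfth spans 19 semitones, and a doubly augmented eleventh also spans 19 semitones — they're enharmonic.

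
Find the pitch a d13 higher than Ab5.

Counting six letter names plus an octave up from A lands on F.
A diminished thirteenth spans 19 semitones, so from Ab5 the target pitch is Fbb7.

Fbb7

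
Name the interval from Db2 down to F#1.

diminished sixth

Descending from Db2 to F#1 is the same interval as ascending F#1 to Db2.
F to D spans six letter names (F-G-A-B-C-D) — that makes it a sixth of some quality.
F#1 to Db2 spans 7 semitones — two semitones narrower than the major sixth (9) — giving a diminished sixth.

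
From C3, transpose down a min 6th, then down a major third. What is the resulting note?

C3 down a minor sixth → E2 (8 semitones).
E2 down a major third → C2 (4 semitones).

C2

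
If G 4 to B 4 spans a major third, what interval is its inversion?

m6

Interval numbers invert to sum to nine: 3 + 6 = 9, so a third inverts to a sixth.
Quality inverts too: major becomes minor. That makes the inversion a minor sixth.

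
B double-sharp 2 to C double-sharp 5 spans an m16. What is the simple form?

Subtracting seven from the interval number removes an octave: 16 − 14 = 2.
That makes a minor sixteenth a compound minor second — 2 octaves plus a minor second.

m2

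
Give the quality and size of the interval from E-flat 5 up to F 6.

E to F spans two letter names (E-F), plus an octave: a ninth.
Eb5 to F6 is 14 semitones, matching the major ninth exactly, so the quality is major.
(Equivalently, a compound major second: a major second plus an octave.)

M9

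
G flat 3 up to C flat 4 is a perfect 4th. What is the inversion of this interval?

perfect 5th

Inverted interval numbers add to nine, so a fourth pairs with a fifth (4 + 5 = 9).
Quality inverts too: perfect stays perfect. That makes the inversion a perfect fifth.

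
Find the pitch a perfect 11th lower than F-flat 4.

The eleventh's letter: F down four letter names plus an octave → C.
A perfect eleventh spans 17 semitones, so from Fb4 the target pitch is Cb3.

C-flat 3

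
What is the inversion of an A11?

diminished 5th

First reduce the compound augmented eleventh to its simple form, an augmented fourth.
Inverted interval numbers add to nine, so a fourth pairs with a fifth (4 + 5 = 9).
Quality inverts too: augmented becomes diminished. That makes the inversion a diminished fifth.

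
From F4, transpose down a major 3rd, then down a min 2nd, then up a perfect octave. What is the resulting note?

C5

A major third down from F4 is Db4.
Db4 down a minor second → C4 (1 semitone).
Up a perfect octave from C4: C5 (12 semitones up).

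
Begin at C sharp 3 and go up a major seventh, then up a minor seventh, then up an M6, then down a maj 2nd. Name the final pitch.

E sharp 5

Up a major seventh from C#3: B#3 (11 semitones up).
A minor seventh up from B#3 is A#4.
Up a major sixth from A#4: F##5 (9 semitones up).
A major second down from F##5 is E#5.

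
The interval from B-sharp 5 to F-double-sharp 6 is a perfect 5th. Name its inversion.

The rule of nine gives the new number: 9 − 5 = 4, so a fifth becomes a fourth.
Quality inverts too: perfect stays perfect. That makes the inversion a perfect fourth.

perfect fourth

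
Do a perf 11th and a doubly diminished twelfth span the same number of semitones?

Yes

Both span 17 semitones: a perfect eleventh and a doubly diminished twelfth are the same chromatic distance.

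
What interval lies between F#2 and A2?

F to A spans three letter names (F-G-A) — that makes it a third of some quality.
At 3 semitones, F#2→A2 falls one short of a major third: minor.

minor 3rd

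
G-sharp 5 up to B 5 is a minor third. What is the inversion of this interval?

The rule of nine gives the new number: 9 − 3 = 6, so a third becomes a sixth.
Quality inverts too: minor becomes major. That makes the inversion a major sixth.

major 6th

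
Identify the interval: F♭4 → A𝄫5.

F to A spans three letter names (F-G-A), plus an octave — that makes it a tenth of some quality.
At 15 semitones, Fb4→Abb5 falls one short of a major tenth: minor.
(Equivalently, a compound minor third: a minor third plus an octave.)

minor tenth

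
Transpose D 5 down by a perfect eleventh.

Counting four letter names plus an octave down from D lands on A.
A perfect eleventh spans 17 semitones, so from D5 the target pitch is A3.

A 3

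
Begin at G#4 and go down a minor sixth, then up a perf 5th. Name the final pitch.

F##4

G#4 down a minor sixth → B#3 (8 semitones).
A perfect fifth up from B#3 is F##4.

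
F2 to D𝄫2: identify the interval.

augmented third

Descending from F2 to Dbb2 is the same interval as ascending Dbb2 to F2.
D to F spans three letter names (D-E-F), so the interval is some kind of third.
Dbb2 to F2 spans 5 semitones — one semitone wider than the major third (4) — giving an augmented third.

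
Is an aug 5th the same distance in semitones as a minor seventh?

No

8 semitones (augmented fifth) vs 10 semitones (minor seventh): not equal.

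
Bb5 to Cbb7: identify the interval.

B to C spans two letter names (B-C), plus an octave, so the interval is some kind of ninth.
A major ninth would be 14 semitones; Bb5 to Cbb7 is 12, two semitones narrower, so the interval is diminished.

d9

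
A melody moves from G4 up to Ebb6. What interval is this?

G to E spans six letter names (G-A-B-C-D-E), plus an octave — that makes it a thirteenth of some quality.
G4 to Ebb6 spans 19 semitones — two semitones narrower than the major thirteenth (21) — giving a diminished thirteenth.
(Equivalently, a compound diminished sixth: a diminished sixth plus an octave.)

diminished thirteenth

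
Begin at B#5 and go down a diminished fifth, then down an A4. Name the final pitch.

B#4

A diminished fifth down from B#5 is E##5.
Down an augmented fourth from E##5: B#4 (6 semitones down).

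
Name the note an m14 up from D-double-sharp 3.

C-double-sharp 5

The fourteenth's letter: D up seven letter names plus an octave → C.
Moving 22 semitones up from D##3 (the size of a minor fourteenth) reaches C##5.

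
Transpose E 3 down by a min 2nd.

D sharp 3

Two letter names down from E: D.
A minor second spans 1 semitone, so from E3 the target pitch is D#3.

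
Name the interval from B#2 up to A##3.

major 7th

B to A spans seven letter names (B-C-D-E-F-G-A): a seventh.
B#2 to A##3 is 11 semitones, matching the major seventh exactly, so the quality is major.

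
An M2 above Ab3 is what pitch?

Two letter names up from A: B.
A major second is 2 semitones; 2 semitones up from Ab3 gives Bb3.

Bb3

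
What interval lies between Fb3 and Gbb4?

F to G spans two letter names (F-G), plus an octave: a ninth.
Fb3 to Gbb4 is 13 semitones, a half step short of the major ninth (14), so this is minor.
(Equivalently, a compound minor second: a minor second plus an octave.)

m9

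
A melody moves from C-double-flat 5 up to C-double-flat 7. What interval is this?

C to C is the same letter name, plus 2 octaves, so the interval is some kind of fifteenth.
Cbb5 to Cbb7 is 24 semitones, matching the perfect fifteenth exactly, so the quality is perfect.
(Equivalently, a compound perfect octave: a perfect octave plus an octave.)

P15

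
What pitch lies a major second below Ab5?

Gb5

Two letter names down from A: G.
A major second is 2 semitones; 2 semitones down from Ab5 gives Gb5.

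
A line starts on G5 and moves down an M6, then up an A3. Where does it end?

D#5

A major sixth down from G5 is Bb4.
Up an augmented third from Bb4: D#5 (5 semitones up).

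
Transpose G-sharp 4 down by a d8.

G-double-sharp 3

An octave keeps the letter name G, an octave down from G.
Moving 11 semitones down from G#4 (the size of a diminished octave) reaches G##3.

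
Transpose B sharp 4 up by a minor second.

The second takes the letter from B up to C.
A minor second spans 1 semitone, so from B#4 the target pitch is C#5.

C sharp 5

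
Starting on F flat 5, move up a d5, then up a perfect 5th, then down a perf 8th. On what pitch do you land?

Fb5 up a diminished fifth → Cbb6 (6 semitones).
Up a perfect fifth from Cbb6: Gbb6 (7 semitones up).
Gbb6 down a perfect octave → Gbb5 (12 semitones).

G double-flat 5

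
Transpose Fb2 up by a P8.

Fb3

The letter stays F (same as the start), shifted an octave up.
A perfect octave is 12 semitones; 12 semitones up from Fb2 gives Fb3.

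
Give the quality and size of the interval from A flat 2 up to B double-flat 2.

A to B spans two letter names (A-B), so the interval is some kind of second.
At 1 semitone, Ab2→Bbb2 falls one short of a major second: minor.

minor second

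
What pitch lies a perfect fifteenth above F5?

The letter stays F (same as the start), shifted two octaves up.
A perfect fifteenth is 24 semitones; 24 semitones up from F5 gives F7.

F7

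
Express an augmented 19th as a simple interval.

Subtracting seven from the interval number removes an octave: 19 − 14 = 5.
That makes an augmented nineteenth a compound augmented fifth — 2 octaves plus an augmented fifth.

augmented 5th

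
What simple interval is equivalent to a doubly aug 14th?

Each octave removed subtracts seven from the number: 14 − 7 = 7.
That makes a doubly augmented fourteenth a compound doubly augmented seventh — an octave plus a doubly augmented seventh.

AA7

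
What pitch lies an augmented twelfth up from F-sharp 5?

C-double-sharp 7

The twelfth's letter: F up five letter names plus an octave → C.
An augmented twelfth spans 20 semitones, so from F#5 the target pitch is C##7.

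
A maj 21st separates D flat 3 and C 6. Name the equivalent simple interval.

Take out 2 octaves (14 from the number): 21 − 14 = 7.
So a major twenty-first is 2 octaves plus a major seventh. The quality is unchanged.

M7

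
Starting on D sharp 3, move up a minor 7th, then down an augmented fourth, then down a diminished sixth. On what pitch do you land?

Up a minor seventh from D#3: C#4 (10 semitones up).
C#4 down an augmented fourth → G3 (6 semitones).
Down a diminished sixth from G3: B#2 (7 semitones down).

B sharp 2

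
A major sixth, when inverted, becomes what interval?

minor 3rd

The rule of nine gives the new number: 9 − 6 = 3, so a sixth becomes a third.
The quality also flips — major becomes minor — giving a minor third.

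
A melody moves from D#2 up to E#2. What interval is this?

D to E spans two letter names (D-E): a second.
Counting semitones, D#2→E#2 is 2, which is the major second.

major 2nd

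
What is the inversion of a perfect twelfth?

perfect fourth

First reduce the compound perfect twelfth to its simple form, a perfect fifth.
Interval numbers invert to sum to nine: 5 + 4 = 9, so a fifth inverts to a fourth.
The quality also flips — perfect stays perfect — giving a perfect fourth.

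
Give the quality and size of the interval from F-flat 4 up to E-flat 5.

major seventh

F to E spans seven letter names (F-G-A-B-C-D-E) — that makes it a seventh of some quality.
Fb4 to Eb5 is 11 semitones, matching the major seventh exactly, so the quality is major.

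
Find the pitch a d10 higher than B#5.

Counting three letter names plus an octave up from B lands on D.
A diminished tenth is 14 semitones; 14 semitones up from B#5 gives D7.

D7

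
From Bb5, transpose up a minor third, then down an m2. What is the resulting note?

C6

A minor third up from Bb5 is Db6.
Down a minor second from Db6: C6 (1 semitone down).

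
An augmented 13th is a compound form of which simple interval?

Take out an octave (7 from the number): 13 − 7 = 6.
So an augmented thirteenth is an octave plus an augmented sixth. The quality is unchanged.

augmented sixth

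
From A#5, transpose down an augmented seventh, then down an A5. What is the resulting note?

Ebb4

An augmented seventh down from A#5 is Bb4.
Down an augmented fifth from Bb4: Ebb4 (8 semitones down).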